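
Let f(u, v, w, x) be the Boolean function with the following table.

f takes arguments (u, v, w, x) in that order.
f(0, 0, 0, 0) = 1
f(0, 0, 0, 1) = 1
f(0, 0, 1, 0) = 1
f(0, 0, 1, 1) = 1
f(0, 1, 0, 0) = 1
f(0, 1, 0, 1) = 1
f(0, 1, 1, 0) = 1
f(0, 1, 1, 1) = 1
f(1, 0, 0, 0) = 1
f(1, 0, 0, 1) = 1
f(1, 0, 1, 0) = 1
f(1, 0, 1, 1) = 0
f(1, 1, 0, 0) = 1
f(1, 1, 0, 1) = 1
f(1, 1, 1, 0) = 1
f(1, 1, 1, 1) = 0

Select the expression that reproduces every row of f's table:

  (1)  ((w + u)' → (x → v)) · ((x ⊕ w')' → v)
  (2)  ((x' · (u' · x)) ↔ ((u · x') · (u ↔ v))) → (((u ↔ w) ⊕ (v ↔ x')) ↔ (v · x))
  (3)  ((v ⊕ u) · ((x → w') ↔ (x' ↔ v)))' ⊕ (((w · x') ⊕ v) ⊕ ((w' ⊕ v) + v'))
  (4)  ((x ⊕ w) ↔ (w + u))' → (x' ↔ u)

4

(1): at (0,0,0,1) it gives 0, but f = 1 — eliminated.
(2): at (0,0,0,0) it gives 0, but f = 1 — eliminated.
(3): at (0,0,0,0) it gives 0, but f = 1 — eliminated.
(4) is the remaining candidate, and it agrees with f on all 16 inputs.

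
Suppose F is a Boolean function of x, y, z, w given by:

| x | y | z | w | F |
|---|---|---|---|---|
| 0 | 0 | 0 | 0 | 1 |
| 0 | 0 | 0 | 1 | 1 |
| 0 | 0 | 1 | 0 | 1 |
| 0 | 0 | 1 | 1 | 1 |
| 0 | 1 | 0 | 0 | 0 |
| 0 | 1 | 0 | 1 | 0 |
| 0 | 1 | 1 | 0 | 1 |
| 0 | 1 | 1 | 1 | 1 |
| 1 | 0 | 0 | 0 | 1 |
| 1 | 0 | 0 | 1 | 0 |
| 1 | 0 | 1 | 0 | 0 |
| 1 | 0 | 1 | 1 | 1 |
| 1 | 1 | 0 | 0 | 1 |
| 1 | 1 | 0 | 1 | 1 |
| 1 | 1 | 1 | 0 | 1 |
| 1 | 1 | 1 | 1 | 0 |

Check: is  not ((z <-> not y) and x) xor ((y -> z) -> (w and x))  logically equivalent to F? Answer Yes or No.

Test each input against both F and the formula:
  x=0, y=0, z=0, w=0: formula gives 1, F = 1 ✓
  x=0, y=0, z=0, w=1: formula gives 1, F = 1 ✓
  x=0, y=0, z=1, w=0: formula gives 1, F = 1 ✓
  x=0, y=0, z=1, w=1: formula gives 1, F = 1 ✓
  … (the remaining 12 rows also agree.)
No disagreement on any input; they are logically equivalent.

Yes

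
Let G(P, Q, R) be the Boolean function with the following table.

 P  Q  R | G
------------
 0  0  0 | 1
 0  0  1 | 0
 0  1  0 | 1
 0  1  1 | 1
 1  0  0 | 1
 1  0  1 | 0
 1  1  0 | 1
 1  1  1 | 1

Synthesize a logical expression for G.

G is 0 on only 2 rows — (0,0,1), (1,0,1). Writing each as a minterm (¬P·¬Q·R, P·¬Q·R) and OR-ing them characterizes exactly where G=0, so G is the negation of that disjunction.

G(P, Q, R) = NOT (((NOT P AND NOT Q) AND R) OR ((P AND NOT Q) AND R))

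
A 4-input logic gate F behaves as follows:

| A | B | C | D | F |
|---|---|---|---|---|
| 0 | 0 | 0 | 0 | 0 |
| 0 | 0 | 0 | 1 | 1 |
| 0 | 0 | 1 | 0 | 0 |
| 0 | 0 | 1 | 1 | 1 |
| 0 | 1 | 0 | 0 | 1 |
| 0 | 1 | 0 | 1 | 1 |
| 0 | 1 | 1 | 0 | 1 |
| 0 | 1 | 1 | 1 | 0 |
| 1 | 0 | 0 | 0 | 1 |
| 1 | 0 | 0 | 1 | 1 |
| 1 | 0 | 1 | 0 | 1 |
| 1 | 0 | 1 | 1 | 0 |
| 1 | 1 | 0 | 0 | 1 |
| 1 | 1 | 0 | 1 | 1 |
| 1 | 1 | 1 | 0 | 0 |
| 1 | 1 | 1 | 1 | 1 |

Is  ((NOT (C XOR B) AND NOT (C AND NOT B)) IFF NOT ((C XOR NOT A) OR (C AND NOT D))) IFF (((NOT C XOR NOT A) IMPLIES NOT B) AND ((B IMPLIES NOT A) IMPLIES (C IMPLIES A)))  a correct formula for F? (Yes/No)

No

Test each input against both F and the formula:
  A=0, B=0, C=0, D=0: formula gives 0, F = 0 ✓
  A=0, B=0, C=0, D=1: formula gives 0, but F = 1 ✗
Since they disagree at (0,0,0,1), the expression is not a correct formula for F.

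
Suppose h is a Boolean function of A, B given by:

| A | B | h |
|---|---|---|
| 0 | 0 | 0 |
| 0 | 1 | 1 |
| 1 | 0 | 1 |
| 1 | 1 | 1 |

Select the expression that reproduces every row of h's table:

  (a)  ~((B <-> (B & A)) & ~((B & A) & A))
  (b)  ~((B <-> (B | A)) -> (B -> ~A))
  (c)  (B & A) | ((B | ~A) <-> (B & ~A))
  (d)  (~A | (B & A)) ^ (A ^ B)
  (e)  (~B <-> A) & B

(a): at (1,0) it gives 0, but h = 1 — eliminated.
(b): at (0,1) it gives 0, but h = 1 — eliminated.
(d): at (0,0) it gives 1, but h = 0 — eliminated.
(e): at (1,0) it gives 0, but h = 1 — eliminated.
Only (c) survives; checking it on all 4 rows confirms it matches h.

c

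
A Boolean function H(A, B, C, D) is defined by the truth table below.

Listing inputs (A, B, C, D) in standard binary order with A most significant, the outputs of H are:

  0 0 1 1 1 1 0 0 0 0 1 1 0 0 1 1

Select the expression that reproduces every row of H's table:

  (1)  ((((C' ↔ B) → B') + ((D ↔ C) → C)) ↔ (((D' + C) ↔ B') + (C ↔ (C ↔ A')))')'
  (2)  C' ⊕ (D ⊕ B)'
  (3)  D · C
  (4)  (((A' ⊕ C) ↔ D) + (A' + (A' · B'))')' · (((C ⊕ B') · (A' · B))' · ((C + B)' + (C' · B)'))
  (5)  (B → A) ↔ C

(1) fails at (0,0,0,0): the formula yields 1, H is 0.
(2) fails at (0,0,0,1): the formula yields 1, H is 0.
(3) fails at (0,0,1,0): the formula yields 0, H is 1.
(4) fails at (0,0,0,0): the formula yields 1, H is 0.
(5) is the remaining candidate, and it agrees with H on all 16 inputs.

5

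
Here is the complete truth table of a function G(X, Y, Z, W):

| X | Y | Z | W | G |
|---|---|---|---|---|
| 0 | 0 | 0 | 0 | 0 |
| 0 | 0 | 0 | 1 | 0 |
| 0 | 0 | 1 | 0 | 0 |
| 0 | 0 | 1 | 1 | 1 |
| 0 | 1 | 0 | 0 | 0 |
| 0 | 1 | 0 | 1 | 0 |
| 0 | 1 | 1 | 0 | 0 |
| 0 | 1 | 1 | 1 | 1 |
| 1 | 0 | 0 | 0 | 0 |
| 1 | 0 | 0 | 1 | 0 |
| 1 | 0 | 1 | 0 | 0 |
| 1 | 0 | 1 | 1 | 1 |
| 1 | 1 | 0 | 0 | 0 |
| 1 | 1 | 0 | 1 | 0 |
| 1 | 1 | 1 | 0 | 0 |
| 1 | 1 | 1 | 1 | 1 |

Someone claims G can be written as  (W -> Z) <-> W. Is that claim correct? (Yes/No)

Check the formula against G row by row:
  X=0, Y=0, Z=0, W=0: formula gives 0, G = 0 ✓
  X=0, Y=0, Z=0, W=1: formula gives 0, G = 0 ✓
  X=0, Y=0, Z=1, W=0: formula gives 0, G = 0 ✓
  X=0, Y=0, Z=1, W=1: formula gives 1, G = 1 ✓
  …and likewise for the remaining 12 rows.
All 16 rows match — the expression computes G exactly.

Yes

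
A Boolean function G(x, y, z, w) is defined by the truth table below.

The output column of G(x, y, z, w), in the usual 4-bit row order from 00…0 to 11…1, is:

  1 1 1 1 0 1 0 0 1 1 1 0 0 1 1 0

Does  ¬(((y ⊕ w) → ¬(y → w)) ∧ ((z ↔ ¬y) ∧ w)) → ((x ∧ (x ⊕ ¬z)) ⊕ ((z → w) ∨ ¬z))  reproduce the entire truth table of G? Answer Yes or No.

No

Evaluate ¬(((y ⊕ w) → ¬(y → w)) ∧ ((z ↔ ¬y) ∧ w)) → ((x ∧ (x ⊕ ¬z)) ⊕ ((z → w) ∨ ¬z)) on each row and compare to G:
  x=0, y=0, z=0, w=0: formula gives 1, G = 1 ✓
  x=0, y=0, z=0, w=1: formula gives 1, G = 1 ✓
  x=0, y=0, z=1, w=0: formula gives 0, but G = 1 ✗
Since they disagree at (0,0,1,0), the expression is not a correct formula for G.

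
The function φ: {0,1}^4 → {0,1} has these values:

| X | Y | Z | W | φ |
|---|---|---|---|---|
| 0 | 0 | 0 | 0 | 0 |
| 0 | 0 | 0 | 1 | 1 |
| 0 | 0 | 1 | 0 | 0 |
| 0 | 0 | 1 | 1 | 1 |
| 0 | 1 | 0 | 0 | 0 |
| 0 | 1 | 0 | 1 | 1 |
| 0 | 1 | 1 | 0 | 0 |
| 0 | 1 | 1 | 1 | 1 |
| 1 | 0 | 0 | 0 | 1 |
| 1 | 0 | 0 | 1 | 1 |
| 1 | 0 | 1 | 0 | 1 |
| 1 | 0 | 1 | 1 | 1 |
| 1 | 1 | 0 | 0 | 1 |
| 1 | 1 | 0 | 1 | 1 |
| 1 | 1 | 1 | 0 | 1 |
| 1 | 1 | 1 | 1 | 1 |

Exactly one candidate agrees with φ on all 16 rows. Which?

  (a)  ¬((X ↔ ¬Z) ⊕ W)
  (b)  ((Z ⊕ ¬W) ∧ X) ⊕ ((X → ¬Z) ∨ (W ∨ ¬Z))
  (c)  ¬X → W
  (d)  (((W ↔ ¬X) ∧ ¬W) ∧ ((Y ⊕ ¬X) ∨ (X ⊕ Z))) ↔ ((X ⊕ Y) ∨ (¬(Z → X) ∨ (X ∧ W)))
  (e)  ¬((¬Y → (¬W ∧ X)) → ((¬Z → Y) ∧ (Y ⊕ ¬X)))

c

(a) fails at (0,0,0,0): the formula yields 1, φ is 0.
(b) fails at (0,0,0,0): the formula yields 1, φ is 0.
(d) fails at (0,0,0,0): the formula yields 1, φ is 0.
(e) fails at (0,0,0,1): the formula yields 0, φ is 1.
(c) is the remaining candidate, and it agrees with φ on all 16 inputs.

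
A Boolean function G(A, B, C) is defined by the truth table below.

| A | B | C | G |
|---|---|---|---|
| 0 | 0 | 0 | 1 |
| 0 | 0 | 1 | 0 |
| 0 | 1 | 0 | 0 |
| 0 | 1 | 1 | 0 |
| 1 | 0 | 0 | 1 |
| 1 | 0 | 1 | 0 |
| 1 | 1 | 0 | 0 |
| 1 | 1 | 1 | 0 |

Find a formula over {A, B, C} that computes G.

The 1-rows are (0,0,0), (1,0,0). Each contributes one minterm — ¬A·¬B·¬C; A·¬B·¬C — and their disjunction is a sum-of-products form of G.

G(A, B, C) = ((NOT A AND NOT B) AND NOT C) OR ((A AND NOT B) AND NOT C)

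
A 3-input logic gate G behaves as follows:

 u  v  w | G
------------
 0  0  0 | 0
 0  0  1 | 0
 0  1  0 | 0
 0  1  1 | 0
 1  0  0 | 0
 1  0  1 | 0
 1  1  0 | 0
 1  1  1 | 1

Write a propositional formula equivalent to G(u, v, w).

The output is 1 only when every input is 1 — the AND of all inputs.

G(u, v, w) = (u · v) · w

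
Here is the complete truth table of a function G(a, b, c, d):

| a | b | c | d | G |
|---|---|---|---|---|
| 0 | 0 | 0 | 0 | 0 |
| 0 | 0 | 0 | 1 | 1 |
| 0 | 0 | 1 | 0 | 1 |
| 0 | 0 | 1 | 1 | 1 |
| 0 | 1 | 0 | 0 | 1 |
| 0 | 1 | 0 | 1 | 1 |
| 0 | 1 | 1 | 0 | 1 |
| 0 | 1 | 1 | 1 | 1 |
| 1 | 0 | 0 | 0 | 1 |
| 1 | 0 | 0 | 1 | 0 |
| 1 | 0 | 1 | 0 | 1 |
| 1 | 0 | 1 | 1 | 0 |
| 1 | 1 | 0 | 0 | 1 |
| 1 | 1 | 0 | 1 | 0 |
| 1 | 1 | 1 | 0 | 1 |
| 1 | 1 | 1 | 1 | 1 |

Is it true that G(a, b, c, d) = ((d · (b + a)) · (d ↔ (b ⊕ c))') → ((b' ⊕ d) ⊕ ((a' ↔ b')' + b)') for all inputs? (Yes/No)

No

Evaluate ((d · (b + a)) · (d ↔ (b ⊕ c))') → ((b' ⊕ d) ⊕ ((a' ↔ b')' + b)') on each row and compare to G:
  a=0, b=0, c=0, d=0: formula gives 1, but G = 0 ✗
Since they disagree at (0,0,0,0), the expression is not a correct formula for G.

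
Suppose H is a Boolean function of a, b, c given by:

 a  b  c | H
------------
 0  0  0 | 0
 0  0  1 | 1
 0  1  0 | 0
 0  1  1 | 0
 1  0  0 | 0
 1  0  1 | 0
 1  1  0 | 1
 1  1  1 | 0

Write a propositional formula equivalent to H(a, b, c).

H(a, b, c) = ((not a and not b) and c) or ((a and b) and not c)

The 1-rows are (0,0,1), (1,1,0). Each contributes one minterm — ¬a·¬b·c; a·b·¬c — and their disjunction is a sum-of-products form of H.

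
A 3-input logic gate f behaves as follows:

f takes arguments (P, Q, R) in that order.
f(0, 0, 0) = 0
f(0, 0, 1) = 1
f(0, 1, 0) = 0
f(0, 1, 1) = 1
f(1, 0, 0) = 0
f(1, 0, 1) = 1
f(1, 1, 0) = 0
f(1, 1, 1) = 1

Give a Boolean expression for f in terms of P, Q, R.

f(P, Q, R) = R

The output simply equals R.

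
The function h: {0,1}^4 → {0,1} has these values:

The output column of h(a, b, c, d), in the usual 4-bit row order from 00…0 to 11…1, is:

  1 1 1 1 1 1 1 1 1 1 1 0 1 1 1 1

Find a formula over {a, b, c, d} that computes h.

h(a, b, c, d) = ¬(((a ∧ ¬b) ∧ c) ∧ d)

Only row (1,0,1,1) gives 0. So h is 1 everywhere except there — the complement of the minterm a·¬b·c·d.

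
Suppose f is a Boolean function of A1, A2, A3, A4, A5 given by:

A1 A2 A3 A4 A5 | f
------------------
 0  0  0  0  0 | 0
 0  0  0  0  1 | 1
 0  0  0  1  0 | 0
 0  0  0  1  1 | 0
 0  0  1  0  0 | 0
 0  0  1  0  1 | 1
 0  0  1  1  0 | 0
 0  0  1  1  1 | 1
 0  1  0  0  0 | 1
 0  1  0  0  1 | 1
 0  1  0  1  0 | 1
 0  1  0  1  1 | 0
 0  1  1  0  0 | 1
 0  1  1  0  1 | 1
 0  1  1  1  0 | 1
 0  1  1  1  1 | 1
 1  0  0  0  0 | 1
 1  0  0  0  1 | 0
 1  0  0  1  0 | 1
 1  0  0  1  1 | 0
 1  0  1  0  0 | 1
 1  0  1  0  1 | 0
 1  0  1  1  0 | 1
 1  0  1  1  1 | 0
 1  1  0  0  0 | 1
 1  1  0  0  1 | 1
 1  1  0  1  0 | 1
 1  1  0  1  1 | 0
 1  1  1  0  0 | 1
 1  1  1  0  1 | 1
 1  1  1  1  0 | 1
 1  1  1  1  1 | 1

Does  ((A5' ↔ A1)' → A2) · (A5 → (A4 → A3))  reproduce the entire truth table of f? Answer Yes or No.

Yes

Test each input against both f and the formula:
  A1=0, A2=0, A3=0, A4=0, A5=0: formula gives 0, f = 0 ✓
  A1=0, A2=0, A3=0, A4=0, A5=1: formula gives 1, f = 1 ✓
  A1=0, A2=0, A3=0, A4=1, A5=0: formula gives 0, f = 0 ✓
  A1=0, A2=0, A3=0, A4=1, A5=1: formula gives 0, f = 0 ✓
  …and likewise for the remaining 28 rows.
Every row agrees, so the formula is equivalent.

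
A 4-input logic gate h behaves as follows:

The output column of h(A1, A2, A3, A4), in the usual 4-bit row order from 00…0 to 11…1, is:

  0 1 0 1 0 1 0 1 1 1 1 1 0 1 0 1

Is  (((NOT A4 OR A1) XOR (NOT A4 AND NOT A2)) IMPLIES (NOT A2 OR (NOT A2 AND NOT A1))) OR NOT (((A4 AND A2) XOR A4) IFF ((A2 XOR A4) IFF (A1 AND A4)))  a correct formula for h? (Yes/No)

No

Check the formula against h row by row:
  A1=0, A2=0, A3=0, A4=0: formula gives 1, but h = 0 ✗
Row (0,0,0,0) is a counterexample, so the formula is not equivalent to h.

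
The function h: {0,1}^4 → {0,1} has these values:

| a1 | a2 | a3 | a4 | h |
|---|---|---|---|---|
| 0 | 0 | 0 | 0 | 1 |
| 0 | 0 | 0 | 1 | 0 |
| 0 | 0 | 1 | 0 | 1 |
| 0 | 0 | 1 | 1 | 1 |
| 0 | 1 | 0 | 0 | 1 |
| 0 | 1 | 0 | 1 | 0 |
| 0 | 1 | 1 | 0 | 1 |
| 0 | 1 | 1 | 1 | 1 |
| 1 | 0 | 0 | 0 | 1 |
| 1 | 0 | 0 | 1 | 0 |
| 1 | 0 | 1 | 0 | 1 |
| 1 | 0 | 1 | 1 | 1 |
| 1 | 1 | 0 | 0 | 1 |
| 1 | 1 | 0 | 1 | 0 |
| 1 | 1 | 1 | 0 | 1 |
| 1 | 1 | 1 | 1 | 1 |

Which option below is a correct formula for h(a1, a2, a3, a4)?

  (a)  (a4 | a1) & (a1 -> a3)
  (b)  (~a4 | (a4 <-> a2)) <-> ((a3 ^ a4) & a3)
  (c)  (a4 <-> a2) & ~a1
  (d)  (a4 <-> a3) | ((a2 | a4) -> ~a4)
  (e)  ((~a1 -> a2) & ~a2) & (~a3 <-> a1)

(a) fails at (0,0,0,0): the formula yields 0, h is 1.
(b) fails at (0,0,0,0): the formula yields 0, h is 1.
(c) fails at (0,0,1,1): the formula yields 0, h is 1.
(e) fails at (0,0,0,0): the formula yields 0, h is 1.
Only (d) survives; checking it on all 16 rows confirms it matches h.

d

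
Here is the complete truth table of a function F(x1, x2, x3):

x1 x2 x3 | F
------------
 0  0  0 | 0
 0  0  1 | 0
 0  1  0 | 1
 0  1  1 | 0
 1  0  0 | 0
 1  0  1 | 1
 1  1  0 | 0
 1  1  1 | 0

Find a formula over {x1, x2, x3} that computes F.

F(x1, x2, x3) = ((~x1 & x2) & ~x3) | ((x1 & ~x2) & x3)

The 1-rows are (0,1,0), (1,0,1). Each contributes one minterm — ¬x1·x2·¬x3; x1·¬x2·x3 — and their disjunction is a sum-of-products form of F.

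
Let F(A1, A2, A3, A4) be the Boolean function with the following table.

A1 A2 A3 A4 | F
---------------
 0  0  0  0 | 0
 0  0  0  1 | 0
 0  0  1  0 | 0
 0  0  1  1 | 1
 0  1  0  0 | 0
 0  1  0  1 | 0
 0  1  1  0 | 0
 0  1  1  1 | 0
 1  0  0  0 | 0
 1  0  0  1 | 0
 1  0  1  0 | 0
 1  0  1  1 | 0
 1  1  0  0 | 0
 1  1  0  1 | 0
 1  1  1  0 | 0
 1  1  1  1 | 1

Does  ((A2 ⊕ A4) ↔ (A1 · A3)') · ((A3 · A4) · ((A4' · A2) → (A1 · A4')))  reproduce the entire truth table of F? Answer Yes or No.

Check the formula against F row by row:
  A1=0, A2=0, A3=0, A4=0: formula gives 0, F = 0 ✓
  A1=0, A2=0, A3=0, A4=1: formula gives 0, F = 0 ✓
  A1=0, A2=0, A3=1, A4=0: formula gives 0, F = 0 ✓
  A1=0, A2=0, A3=1, A4=1: formula gives 1, F = 1 ✓
  …and likewise for the remaining 12 rows.
All 16 rows match — the expression computes F exactly.

Yes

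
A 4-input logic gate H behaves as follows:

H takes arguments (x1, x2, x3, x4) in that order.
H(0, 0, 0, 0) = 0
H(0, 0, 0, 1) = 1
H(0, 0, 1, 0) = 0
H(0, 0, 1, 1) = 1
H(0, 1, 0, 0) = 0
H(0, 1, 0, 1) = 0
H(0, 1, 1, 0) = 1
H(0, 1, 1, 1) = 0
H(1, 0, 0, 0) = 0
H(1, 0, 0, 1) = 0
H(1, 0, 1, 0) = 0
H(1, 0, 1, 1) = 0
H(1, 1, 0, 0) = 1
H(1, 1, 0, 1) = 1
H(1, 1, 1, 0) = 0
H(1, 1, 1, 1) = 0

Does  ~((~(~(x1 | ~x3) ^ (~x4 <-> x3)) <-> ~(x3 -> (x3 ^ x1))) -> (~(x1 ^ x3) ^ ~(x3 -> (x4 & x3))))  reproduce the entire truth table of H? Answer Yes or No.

No

Evaluate ~((~(~(x1 | ~x3) ^ (~x4 <-> x3)) <-> ~(x3 -> (x3 ^ x1))) -> (~(x1 ^ x3) ^ ~(x3 -> (x4 & x3)))) on each row and compare to H:
  x1=0, x2=0, x3=0, x4=0: formula gives 0, H = 0 ✓
  x1=0, x2=0, x3=0, x4=1: formula gives 0, but H = 1 ✗
Row (0,0,0,1) is a counterexample, so the formula is not equivalent to H.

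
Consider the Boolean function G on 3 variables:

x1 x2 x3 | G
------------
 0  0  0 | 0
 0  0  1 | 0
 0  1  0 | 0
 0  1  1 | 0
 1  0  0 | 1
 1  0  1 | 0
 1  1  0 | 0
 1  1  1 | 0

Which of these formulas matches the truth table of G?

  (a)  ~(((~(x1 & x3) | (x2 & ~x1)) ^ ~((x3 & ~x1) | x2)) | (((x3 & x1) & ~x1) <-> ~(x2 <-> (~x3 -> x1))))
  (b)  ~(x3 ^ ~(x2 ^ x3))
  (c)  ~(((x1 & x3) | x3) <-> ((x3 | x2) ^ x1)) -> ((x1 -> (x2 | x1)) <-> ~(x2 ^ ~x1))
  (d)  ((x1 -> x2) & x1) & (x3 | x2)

a

(b): at (0,1,0) it gives 1, but G = 0 — eliminated.
(c): at (0,0,0) it gives 1, but G = 0 — eliminated.
(d): at (1,0,0) it gives 0, but G = 1 — eliminated.
That leaves (a). Evaluating it on every row reproduces the table of G exactly.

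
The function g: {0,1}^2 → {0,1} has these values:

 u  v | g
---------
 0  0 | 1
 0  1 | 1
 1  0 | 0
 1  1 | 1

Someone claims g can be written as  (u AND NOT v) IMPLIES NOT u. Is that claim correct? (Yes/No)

Test each input against both g and the formula:
  u=0, v=0: formula gives 1, g = 1 ✓
  u=0, v=1: formula gives 1, g = 1 ✓
  u=1, v=0: formula gives 0, g = 0 ✓
  u=1, v=1: formula gives 1, g = 1 ✓
All 4 rows match — the expression computes g exactly.

Yes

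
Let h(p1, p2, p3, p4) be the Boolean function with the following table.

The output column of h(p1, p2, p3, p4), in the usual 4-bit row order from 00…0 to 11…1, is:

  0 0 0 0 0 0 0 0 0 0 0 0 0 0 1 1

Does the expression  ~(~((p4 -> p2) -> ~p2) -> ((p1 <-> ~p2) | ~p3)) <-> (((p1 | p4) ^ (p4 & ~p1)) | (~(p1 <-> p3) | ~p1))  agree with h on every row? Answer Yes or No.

Yes

Check the formula against h row by row:
  p1=0, p2=0, p3=0, p4=0: formula gives 0, h = 0 ✓
  p1=0, p2=0, p3=0, p4=1: formula gives 0, h = 0 ✓
  p1=0, p2=0, p3=1, p4=0: formula gives 0, h = 0 ✓
  p1=0, p2=0, p3=1, p4=1: formula gives 0, h = 0 ✓
  … (the remaining 12 rows also agree.)
No disagreement on any input; they are logically equivalent.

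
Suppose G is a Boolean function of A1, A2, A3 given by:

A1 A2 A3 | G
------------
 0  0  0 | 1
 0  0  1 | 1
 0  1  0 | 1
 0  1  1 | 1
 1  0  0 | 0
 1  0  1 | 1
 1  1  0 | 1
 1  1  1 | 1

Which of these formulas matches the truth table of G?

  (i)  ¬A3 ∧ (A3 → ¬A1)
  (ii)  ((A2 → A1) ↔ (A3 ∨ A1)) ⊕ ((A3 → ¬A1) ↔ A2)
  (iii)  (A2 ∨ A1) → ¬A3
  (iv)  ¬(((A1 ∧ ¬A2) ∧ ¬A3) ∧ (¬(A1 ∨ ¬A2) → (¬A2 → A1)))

(i) disagrees with G on (0,0,1) (formula → 0, table → 1); rule it out.
(ii) disagrees with G on (0,0,0) (formula → 0, table → 1); rule it out.
(iii) disagrees with G on (0,1,1) (formula → 0, table → 1); rule it out.
(iv) is the remaining candidate, and it agrees with G on all 8 inputs.

iv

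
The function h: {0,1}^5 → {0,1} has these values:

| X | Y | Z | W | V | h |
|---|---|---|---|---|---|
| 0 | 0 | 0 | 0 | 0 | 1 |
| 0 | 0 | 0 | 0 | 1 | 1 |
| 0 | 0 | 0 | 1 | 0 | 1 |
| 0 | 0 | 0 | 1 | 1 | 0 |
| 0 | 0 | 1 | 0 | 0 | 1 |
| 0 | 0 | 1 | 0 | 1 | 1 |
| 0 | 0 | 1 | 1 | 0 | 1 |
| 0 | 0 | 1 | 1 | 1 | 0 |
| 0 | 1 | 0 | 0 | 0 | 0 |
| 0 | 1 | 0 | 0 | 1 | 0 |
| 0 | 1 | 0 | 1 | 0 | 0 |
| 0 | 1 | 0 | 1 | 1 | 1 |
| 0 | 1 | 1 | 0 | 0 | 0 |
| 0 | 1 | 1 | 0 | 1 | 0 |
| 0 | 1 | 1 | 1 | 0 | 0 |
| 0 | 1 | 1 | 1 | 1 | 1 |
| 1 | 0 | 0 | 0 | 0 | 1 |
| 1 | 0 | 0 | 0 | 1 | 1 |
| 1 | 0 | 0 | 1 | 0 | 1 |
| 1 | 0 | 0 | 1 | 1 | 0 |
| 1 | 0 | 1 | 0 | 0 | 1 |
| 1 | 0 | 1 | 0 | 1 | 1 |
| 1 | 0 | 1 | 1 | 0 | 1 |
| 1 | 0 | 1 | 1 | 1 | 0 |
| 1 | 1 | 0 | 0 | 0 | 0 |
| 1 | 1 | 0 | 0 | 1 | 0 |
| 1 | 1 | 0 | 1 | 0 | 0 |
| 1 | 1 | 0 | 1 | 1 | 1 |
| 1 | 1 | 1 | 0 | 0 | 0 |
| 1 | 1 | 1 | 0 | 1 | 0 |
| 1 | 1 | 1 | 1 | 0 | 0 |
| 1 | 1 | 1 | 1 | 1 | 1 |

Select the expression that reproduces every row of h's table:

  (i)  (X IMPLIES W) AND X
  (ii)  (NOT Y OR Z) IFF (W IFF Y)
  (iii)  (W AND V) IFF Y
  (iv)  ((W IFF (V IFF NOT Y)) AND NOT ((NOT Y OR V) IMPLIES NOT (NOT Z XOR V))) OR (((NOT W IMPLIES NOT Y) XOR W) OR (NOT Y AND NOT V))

iii

(i) disagrees with h on (0,0,0,0,0) (formula → 0, table → 1); rule it out.
(ii) disagrees with h on (0,0,0,1,0) (formula → 0, table → 1); rule it out.
(iv) disagrees with h on (0,0,1,1,1) (formula → 1, table → 0); rule it out.
Only (iii) survives; checking it on all 32 rows confirms it matches h.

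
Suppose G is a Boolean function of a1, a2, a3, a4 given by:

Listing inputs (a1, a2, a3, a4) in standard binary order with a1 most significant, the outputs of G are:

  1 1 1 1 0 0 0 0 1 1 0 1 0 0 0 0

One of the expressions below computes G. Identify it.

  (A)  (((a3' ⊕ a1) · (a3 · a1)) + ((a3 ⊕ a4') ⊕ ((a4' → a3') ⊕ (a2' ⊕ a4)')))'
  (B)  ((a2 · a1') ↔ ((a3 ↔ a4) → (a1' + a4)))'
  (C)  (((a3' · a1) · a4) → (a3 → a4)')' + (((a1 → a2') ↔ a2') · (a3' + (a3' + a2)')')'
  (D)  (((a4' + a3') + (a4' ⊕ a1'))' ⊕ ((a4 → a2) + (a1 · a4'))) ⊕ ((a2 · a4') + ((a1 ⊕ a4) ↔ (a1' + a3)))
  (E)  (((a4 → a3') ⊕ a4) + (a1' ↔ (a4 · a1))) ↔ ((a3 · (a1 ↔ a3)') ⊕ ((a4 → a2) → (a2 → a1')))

(A): at (0,0,1,1) it gives 0, but G = 1 — eliminated.
(B): at (1,0,0,0) it gives 0, but G = 1 — eliminated.
(C): at (0,1,0,0) it gives 1, but G = 0 — eliminated.
(E): at (0,0,0,1) it gives 0, but G = 1 — eliminated.
That leaves (D). Evaluating it on every row reproduces the table of G exactly.

D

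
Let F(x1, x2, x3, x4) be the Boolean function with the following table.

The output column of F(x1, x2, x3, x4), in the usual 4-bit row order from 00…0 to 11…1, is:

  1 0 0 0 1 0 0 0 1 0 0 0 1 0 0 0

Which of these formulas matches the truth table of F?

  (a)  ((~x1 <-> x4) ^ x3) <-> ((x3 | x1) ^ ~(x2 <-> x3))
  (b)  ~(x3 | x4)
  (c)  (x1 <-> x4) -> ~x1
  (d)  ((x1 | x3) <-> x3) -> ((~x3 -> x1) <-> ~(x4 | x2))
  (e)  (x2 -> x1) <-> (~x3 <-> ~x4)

b

(a) disagrees with F on (0,0,1,1) (formula → 1, table → 0); rule it out.
(c) disagrees with F on (0,0,0,1) (formula → 1, table → 0); rule it out.
(d) disagrees with F on (0,0,0,0) (formula → 0, table → 1); rule it out.
(e) disagrees with F on (0,0,1,1) (formula → 1, table → 0); rule it out.
That leaves (b). Evaluating it on every row reproduces the table of F exactly.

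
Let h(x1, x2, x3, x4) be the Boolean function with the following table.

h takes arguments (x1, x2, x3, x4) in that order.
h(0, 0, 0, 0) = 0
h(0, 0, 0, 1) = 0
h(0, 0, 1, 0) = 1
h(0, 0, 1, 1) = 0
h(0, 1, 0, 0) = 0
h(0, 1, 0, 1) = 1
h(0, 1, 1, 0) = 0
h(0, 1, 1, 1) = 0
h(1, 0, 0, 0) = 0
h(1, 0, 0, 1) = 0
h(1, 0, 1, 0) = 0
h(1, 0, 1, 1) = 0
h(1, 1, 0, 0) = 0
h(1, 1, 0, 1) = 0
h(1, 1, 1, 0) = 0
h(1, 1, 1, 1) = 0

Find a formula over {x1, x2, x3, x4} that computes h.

The 1-rows are (0,0,1,0), (0,1,0,1). Each contributes one minterm — ¬x1·¬x2·x3·¬x4; ¬x1·x2·¬x3·x4 — and their disjunction is a sum-of-products form of h.

h(x1, x2, x3, x4) = (((~x1 & ~x2) & x3) & ~x4) | (((~x1 & x2) & ~x3) & x4)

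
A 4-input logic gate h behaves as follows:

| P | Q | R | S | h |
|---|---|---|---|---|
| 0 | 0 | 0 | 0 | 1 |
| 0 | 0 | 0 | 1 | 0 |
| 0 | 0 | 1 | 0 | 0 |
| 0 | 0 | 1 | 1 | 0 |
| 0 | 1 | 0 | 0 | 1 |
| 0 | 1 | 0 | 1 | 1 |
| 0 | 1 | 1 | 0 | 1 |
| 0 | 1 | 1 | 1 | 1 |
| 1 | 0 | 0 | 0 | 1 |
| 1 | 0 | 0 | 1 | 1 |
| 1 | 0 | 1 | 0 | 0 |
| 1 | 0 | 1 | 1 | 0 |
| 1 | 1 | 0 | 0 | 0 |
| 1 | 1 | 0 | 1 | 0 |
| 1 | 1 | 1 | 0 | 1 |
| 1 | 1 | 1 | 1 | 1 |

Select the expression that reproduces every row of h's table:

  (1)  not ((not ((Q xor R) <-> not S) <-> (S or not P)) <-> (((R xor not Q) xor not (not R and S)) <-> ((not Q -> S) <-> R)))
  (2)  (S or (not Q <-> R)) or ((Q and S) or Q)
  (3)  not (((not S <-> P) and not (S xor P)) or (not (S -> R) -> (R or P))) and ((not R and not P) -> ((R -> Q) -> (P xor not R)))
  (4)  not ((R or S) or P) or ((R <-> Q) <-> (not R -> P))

4

(1): at (0,1,0,0) it gives 0, but h = 1 — eliminated.
(2): at (0,0,0,0) it gives 0, but h = 1 — eliminated.
(3): at (0,0,0,0) it gives 0, but h = 1 — eliminated.
That leaves (4). Evaluating it on every row reproduces the table of h exactly.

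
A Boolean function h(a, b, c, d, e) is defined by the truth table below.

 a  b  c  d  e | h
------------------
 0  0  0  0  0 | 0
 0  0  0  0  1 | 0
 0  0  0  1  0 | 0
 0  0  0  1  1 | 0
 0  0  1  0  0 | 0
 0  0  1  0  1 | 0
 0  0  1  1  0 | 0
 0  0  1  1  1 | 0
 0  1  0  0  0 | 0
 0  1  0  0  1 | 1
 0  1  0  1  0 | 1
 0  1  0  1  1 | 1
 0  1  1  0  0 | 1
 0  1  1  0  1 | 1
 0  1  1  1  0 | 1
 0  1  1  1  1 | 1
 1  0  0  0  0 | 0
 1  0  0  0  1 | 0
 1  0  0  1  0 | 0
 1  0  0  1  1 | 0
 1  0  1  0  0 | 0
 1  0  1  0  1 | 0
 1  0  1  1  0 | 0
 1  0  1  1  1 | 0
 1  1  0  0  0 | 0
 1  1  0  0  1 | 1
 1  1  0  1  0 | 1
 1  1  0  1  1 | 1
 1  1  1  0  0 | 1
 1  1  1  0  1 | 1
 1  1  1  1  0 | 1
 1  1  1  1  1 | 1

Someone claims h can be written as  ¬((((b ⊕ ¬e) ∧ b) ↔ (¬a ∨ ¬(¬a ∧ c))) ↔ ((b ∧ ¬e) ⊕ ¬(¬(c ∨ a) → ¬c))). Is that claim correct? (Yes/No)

Check the formula against h row by row:
  a=0, b=0, c=0, d=0, e=0: formula gives 0, h = 0 ✓
  a=0, b=0, c=0, d=0, e=1: formula gives 0, h = 0 ✓
  a=0, b=0, c=0, d=1, e=0: formula gives 0, h = 0 ✓
  a=0, b=0, c=0, d=1, e=1: formula gives 0, h = 0 ✓
  …
  a=0, b=1, c=0, d=0, e=0: formula gives 1, but h = 0 ✗
A single disagreement suffices: at (0,1,0,0,0) they differ, so the formula does not compute h.

No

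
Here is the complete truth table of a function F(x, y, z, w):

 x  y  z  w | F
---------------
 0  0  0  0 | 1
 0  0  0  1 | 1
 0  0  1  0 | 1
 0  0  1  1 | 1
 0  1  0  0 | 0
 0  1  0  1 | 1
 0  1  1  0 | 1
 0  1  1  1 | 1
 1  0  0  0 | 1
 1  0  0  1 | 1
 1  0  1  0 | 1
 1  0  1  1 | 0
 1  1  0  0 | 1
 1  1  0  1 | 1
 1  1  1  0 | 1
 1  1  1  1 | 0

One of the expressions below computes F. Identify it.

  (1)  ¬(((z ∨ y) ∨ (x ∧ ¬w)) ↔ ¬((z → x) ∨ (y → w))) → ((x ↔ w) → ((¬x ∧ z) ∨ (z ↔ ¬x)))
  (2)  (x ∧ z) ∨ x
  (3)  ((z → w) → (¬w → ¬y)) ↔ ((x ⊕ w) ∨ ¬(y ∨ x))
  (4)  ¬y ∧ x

(2) disagrees with F on (0,0,0,0) (formula → 0, table → 1); rule it out.
(3) disagrees with F on (0,1,0,0) (formula → 1, table → 0); rule it out.
(4) disagrees with F on (0,0,0,0) (formula → 0, table → 1); rule it out.
(1) is the remaining candidate, and it agrees with F on all 16 inputs.

1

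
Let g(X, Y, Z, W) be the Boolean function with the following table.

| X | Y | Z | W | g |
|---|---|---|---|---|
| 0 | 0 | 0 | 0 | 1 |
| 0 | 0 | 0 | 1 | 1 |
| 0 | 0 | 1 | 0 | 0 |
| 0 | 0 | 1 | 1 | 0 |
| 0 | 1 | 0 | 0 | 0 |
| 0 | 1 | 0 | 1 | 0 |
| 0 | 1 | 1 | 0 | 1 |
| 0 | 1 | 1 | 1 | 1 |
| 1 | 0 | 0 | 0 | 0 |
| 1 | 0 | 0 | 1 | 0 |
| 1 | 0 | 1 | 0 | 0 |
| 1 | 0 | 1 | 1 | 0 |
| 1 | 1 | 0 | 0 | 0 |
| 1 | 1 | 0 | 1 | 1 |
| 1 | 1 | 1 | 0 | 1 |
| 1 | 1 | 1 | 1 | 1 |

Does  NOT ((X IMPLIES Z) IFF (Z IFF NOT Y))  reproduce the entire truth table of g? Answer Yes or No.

No

Check the formula against g row by row:
  X=0, Y=0, Z=0, W=0: formula gives 1, g = 1 ✓
  X=0, Y=0, Z=0, W=1: formula gives 1, g = 1 ✓
  X=0, Y=0, Z=1, W=0: formula gives 0, g = 0 ✓
  X=0, Y=0, Z=1, W=1: formula gives 0, g = 0 ✓
  …
  X=1, Y=1, Z=0, W=0: formula gives 1, but g = 0 ✗
A single disagreement suffices: at (1,1,0,0) they differ, so the formula does not compute g.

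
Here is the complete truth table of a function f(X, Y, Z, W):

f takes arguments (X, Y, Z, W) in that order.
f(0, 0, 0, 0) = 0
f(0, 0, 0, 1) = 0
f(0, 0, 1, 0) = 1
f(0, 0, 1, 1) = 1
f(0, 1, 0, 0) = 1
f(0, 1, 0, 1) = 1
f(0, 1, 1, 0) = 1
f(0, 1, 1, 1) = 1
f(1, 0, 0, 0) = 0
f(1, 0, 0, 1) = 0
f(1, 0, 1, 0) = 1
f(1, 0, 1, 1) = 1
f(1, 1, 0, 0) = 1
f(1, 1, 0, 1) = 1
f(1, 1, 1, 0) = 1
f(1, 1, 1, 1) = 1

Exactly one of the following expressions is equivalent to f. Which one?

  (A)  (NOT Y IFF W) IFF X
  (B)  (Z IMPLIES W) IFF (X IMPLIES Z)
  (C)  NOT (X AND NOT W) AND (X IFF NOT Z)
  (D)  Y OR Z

(A) disagrees with f on (0,0,0,0) (formula → 1, table → 0); rule it out.
(B) disagrees with f on (0,0,0,0) (formula → 1, table → 0); rule it out.
(C) disagrees with f on (0,1,0,0) (formula → 0, table → 1); rule it out.
That leaves (D). Evaluating it on every row reproduces the table of f exactly.

D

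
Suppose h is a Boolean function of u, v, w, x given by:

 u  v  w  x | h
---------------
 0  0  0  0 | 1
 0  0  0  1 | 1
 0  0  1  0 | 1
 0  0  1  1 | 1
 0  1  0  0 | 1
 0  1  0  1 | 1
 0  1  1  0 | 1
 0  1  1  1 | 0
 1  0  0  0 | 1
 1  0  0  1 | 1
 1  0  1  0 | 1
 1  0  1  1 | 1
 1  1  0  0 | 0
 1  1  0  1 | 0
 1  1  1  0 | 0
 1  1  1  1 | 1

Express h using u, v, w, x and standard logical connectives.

There are just 4 zero rows: (0,1,1,1), (1,1,0,0), (1,1,0,1), (1,1,1,0). Their minterms are ¬u·v·w·x, u·v·¬w·¬x, u·v·¬w·x, u·v·w·¬x; the OR of those covers precisely the 0-outputs, and negating it yields h.

h(u, v, w, x) = not ((((((not u and v) and w) and x) or (((u and v) and not w) and not x)) or (((u and v) and not w) and x)) or (((u and v) and w) and not x))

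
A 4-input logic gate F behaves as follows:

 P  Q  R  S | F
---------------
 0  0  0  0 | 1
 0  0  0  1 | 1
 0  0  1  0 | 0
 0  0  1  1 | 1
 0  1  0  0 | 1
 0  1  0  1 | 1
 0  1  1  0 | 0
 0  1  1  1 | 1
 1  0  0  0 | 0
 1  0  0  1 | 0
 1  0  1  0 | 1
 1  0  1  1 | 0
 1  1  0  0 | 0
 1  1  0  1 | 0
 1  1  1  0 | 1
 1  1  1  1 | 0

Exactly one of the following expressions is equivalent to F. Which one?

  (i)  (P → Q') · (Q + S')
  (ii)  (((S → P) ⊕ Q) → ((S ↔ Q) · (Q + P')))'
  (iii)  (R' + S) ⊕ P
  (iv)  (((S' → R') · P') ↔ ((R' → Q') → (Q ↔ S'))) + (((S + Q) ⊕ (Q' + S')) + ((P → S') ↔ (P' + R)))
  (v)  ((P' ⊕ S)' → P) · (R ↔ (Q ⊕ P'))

(i) disagrees with F on (0,0,0,1) (formula → 0, table → 1); rule it out.
(ii) disagrees with F on (0,0,0,0) (formula → 0, table → 1); rule it out.
(iv) disagrees with F on (0,0,1,0) (formula → 1, table → 0); rule it out.
(v) disagrees with F on (0,0,0,0) (formula → 0, table → 1); rule it out.
Only (iii) survives; checking it on all 16 rows confirms it matches F.

iii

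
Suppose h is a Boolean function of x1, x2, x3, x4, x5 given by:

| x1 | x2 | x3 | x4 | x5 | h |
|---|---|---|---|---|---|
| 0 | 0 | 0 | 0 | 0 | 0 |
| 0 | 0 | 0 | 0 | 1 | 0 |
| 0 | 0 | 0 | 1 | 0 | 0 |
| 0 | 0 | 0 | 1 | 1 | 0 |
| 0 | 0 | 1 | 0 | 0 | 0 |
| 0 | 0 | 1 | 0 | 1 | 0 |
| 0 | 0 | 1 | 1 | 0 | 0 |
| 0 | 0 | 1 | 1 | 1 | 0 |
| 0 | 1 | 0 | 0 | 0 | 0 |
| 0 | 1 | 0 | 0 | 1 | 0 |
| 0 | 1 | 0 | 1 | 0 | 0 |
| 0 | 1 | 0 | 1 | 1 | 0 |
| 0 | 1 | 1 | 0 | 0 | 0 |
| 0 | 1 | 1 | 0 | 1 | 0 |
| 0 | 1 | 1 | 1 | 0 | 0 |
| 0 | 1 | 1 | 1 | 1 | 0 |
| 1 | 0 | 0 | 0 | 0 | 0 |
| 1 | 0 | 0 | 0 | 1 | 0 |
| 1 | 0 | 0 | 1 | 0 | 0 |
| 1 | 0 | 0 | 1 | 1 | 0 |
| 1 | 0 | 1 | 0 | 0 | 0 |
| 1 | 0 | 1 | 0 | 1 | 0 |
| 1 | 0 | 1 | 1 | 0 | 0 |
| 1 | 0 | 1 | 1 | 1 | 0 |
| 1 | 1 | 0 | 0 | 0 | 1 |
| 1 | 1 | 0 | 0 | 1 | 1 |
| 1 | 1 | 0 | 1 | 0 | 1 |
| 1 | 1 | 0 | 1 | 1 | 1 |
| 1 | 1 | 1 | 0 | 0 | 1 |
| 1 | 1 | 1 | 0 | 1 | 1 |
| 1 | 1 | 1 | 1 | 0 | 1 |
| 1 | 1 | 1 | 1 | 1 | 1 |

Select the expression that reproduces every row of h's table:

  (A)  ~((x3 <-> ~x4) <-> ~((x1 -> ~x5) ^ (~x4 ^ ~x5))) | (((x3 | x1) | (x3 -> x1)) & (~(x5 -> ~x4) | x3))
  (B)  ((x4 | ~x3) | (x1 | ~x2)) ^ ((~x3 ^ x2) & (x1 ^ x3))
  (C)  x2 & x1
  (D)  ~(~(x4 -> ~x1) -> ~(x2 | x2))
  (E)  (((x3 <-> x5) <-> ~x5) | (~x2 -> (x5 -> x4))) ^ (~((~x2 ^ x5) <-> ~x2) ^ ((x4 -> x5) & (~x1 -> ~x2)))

(A): at (0,0,0,0,1) it gives 1, but h = 0 — eliminated.
(B): at (0,0,0,0,0) it gives 1, but h = 0 — eliminated.
(D): at (1,1,0,0,0) it gives 0, but h = 1 — eliminated.
(E): at (0,0,0,0,1) it gives 1, but h = 0 — eliminated.
Only (C) survives; checking it on all 32 rows confirms it matches h.

C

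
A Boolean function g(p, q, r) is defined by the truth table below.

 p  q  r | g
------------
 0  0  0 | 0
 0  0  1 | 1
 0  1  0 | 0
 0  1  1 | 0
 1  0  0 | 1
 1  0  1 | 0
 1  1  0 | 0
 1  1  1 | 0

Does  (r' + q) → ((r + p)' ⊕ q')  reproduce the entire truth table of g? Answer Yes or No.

No

Check the formula against g row by row:
  p=0, q=0, r=0: formula gives 0, g = 0 ✓
  p=0, q=0, r=1: formula gives 1, g = 1 ✓
  p=0, q=1, r=0: formula gives 1, but g = 0 ✗
A single disagreement suffices: at (0,1,0) they differ, so the formula does not compute g.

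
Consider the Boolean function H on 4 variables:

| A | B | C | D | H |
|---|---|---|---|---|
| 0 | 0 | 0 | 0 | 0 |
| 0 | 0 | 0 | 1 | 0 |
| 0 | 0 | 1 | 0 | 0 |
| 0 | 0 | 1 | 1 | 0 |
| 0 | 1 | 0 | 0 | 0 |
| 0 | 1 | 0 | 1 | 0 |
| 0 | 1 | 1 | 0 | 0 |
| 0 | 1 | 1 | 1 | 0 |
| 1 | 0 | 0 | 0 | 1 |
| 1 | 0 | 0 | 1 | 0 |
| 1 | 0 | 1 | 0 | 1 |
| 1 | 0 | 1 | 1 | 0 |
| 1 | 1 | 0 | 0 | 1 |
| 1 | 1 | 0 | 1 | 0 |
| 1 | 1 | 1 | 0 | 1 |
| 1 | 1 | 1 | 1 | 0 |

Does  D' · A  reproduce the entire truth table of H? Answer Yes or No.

Yes

Evaluate D' · A on each row and compare to H:
  A=0, B=0, C=0, D=0: formula gives 0, H = 0 ✓
  A=0, B=0, C=0, D=1: formula gives 0, H = 0 ✓
  A=0, B=0, C=1, D=0: formula gives 0, H = 0 ✓
  A=0, B=0, C=1, D=1: formula gives 0, H = 0 ✓
  … (the remaining 12 rows also agree.)
All 16 rows match — the expression computes H exactly.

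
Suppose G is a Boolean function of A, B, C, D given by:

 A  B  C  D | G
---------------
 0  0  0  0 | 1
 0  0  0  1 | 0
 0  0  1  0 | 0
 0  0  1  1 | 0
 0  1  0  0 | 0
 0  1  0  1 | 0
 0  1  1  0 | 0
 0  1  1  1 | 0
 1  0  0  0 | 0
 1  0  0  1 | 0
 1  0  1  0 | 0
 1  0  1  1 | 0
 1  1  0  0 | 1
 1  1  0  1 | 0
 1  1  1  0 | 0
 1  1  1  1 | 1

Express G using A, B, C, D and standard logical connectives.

The 1-rows are (0,0,0,0), (1,1,0,0), (1,1,1,1). Each contributes one minterm — ¬A·¬B·¬C·¬D; A·B·¬C·¬D; A·B·C·D — and their disjunction is a sum-of-products form of G.

G(A, B, C, D) = ((((NOT A AND NOT B) AND NOT C) AND NOT D) OR (((A AND B) AND NOT C) AND NOT D)) OR (((A AND B) AND C) AND D)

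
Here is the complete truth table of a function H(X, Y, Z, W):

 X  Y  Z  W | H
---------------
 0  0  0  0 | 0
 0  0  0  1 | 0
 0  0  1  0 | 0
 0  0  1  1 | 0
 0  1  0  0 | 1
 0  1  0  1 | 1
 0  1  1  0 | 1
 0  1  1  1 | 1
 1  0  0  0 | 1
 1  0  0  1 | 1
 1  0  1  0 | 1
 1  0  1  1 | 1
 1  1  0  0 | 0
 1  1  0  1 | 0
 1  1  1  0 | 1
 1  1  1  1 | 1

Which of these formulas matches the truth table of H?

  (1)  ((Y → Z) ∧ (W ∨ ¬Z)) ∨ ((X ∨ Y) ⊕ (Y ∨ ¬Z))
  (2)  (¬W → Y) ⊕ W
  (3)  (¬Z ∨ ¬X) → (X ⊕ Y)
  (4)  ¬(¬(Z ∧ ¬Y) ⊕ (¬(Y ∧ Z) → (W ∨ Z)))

(1) disagrees with H on (0,0,0,0) (formula → 1, table → 0); rule it out.
(2) disagrees with H on (0,1,0,1) (formula → 0, table → 1); rule it out.
(4) disagrees with H on (0,0,0,1) (formula → 1, table → 0); rule it out.
Only (3) survives; checking it on all 16 rows confirms it matches H.

3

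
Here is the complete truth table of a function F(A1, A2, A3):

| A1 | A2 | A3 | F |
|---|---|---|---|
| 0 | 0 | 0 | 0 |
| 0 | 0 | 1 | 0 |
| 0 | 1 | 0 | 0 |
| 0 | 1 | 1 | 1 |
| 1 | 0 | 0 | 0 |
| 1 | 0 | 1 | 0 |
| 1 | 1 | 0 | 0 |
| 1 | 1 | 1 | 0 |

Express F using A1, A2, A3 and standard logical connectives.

F(A1, A2, A3) = (¬A1 ∧ A2) ∧ A3

Only row (0,1,1) gives 1. That row's minterm ¬A1·A2·A3 is F directly.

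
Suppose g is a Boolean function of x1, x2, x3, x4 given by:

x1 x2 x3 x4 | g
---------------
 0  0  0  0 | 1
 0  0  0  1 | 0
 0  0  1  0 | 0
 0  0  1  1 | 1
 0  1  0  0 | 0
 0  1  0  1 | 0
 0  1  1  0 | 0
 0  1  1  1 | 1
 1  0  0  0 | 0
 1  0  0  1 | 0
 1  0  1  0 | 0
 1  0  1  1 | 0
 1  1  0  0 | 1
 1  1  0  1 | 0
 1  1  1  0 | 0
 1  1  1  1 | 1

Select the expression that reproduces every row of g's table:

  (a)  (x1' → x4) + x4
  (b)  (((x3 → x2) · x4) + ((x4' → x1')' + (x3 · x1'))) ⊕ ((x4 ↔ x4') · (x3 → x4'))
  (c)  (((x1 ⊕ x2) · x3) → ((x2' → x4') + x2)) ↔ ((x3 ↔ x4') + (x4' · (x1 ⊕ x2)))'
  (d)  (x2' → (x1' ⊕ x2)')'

(a) fails at (0,0,0,0): the formula yields 0, g is 1.
(b) fails at (0,0,0,0): the formula yields 0, g is 1.
(d) fails at (0,0,0,1): the formula yields 1, g is 0.
(c) is the remaining candidate, and it agrees with g on all 16 inputs.

c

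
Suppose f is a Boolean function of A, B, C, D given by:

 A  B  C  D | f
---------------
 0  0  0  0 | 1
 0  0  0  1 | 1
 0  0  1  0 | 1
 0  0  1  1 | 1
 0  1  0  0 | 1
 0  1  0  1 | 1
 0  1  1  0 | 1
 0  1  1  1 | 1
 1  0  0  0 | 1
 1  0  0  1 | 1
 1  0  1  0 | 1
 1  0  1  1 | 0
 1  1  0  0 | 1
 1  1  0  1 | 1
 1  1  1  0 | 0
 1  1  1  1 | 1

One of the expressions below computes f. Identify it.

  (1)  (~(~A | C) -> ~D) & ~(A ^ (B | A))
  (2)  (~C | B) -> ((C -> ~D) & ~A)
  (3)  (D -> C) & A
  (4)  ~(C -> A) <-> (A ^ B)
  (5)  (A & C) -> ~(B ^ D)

(1) fails at (0,1,0,0): the formula yields 0, f is 1.
(2) fails at (0,1,1,1): the formula yields 0, f is 1.
(3) fails at (0,0,0,0): the formula yields 0, f is 1.
(4) fails at (0,0,1,0): the formula yields 0, f is 1.
That leaves (5). Evaluating it on every row reproduces the table of f exactly.

5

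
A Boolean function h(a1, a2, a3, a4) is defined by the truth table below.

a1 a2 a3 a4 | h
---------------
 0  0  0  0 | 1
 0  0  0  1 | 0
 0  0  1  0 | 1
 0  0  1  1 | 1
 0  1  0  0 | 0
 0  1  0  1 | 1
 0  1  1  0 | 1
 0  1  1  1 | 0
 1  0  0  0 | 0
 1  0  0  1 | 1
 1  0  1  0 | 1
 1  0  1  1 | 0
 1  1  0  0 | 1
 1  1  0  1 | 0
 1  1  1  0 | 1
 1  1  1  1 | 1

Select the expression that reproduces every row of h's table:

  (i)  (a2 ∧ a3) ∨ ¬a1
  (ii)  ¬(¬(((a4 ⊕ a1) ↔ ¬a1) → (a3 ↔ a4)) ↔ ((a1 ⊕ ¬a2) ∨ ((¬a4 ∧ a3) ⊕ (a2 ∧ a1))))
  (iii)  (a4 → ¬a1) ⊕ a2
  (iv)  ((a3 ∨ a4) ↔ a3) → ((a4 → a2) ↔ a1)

ii

(i) fails at (0,0,0,1): the formula yields 1, h is 0.
(iii) fails at (0,0,0,1): the formula yields 1, h is 0.
(iv) fails at (0,0,0,0): the formula yields 0, h is 1.
That leaves (ii). Evaluating it on every row reproduces the table of h exactly.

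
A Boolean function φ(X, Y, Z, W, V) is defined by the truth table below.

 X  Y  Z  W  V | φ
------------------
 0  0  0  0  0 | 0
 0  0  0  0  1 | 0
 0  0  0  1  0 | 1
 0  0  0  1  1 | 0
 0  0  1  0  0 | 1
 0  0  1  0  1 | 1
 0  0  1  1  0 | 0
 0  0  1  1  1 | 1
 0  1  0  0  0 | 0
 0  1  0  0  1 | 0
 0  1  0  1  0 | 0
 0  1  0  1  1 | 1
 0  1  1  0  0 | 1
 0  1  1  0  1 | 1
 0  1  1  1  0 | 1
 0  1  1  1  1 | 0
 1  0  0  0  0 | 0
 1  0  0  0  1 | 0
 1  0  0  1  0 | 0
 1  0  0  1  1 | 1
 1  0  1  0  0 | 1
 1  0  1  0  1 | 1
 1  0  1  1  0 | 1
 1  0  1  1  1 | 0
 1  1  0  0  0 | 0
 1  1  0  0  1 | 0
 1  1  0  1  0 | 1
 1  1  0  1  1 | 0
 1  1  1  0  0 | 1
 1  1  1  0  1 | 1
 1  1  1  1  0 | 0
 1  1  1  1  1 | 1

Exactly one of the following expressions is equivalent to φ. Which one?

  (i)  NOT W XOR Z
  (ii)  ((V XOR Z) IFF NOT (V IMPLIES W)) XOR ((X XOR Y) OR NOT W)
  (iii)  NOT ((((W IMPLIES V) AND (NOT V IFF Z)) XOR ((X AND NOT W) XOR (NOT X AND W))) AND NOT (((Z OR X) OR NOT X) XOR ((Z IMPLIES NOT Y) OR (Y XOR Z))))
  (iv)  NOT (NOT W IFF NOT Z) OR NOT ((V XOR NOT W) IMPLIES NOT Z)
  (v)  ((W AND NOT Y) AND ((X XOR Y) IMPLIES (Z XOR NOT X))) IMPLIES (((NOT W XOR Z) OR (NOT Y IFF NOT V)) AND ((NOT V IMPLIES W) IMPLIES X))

(i): at (0,0,0,0,0) it gives 1, but φ = 0 — eliminated.
(iii): at (0,0,0,0,0) it gives 1, but φ = 0 — eliminated.
(iv): at (0,0,0,1,1) it gives 1, but φ = 0 — eliminated.
(v): at (0,0,0,0,0) it gives 1, but φ = 0 — eliminated.
That leaves (ii). Evaluating it on every row reproduces the table of φ exactly.

ii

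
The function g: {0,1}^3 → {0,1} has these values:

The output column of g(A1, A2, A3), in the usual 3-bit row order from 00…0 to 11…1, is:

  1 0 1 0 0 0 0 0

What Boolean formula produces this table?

g=1 on 2 inputs: (0,0,0), (0,1,0). Reading each as a conjunction of literals (¬A1·¬A2·¬A3, ¬A1·A2·¬A3) and taking the OR gives the canonical DNF.

g(A1, A2, A3) = ((A1' · A2') · A3') + ((A1' · A2) · A3')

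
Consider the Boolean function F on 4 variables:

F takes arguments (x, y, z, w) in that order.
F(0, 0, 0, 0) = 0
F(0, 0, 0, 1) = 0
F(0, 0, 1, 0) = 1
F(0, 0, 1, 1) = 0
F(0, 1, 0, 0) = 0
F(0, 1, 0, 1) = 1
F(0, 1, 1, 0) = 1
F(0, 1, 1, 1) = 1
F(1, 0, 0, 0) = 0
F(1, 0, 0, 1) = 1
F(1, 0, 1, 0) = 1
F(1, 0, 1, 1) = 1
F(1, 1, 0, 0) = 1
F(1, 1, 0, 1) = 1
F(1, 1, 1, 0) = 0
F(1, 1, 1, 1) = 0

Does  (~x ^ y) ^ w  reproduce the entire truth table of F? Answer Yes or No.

No

Check the formula against F row by row:
  x=0, y=0, z=0, w=0: formula gives 1, but F = 0 ✗
Since they disagree at (0,0,0,0), the expression is not a correct formula for F.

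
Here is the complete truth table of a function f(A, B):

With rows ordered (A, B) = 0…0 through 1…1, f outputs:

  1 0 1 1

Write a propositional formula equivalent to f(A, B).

f(A, B) = B -> A

This is B → A (false only at 0,1).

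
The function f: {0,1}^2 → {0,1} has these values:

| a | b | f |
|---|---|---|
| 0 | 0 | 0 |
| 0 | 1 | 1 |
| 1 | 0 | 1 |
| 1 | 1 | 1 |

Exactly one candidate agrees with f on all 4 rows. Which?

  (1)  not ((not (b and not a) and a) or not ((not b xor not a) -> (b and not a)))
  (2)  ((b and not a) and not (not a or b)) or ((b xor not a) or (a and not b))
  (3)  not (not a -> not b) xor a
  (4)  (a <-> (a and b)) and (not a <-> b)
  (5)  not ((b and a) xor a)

(1): at (0,0) it gives 1, but f = 0 — eliminated.
(2): at (0,0) it gives 1, but f = 0 — eliminated.
(4): at (1,0) it gives 0, but f = 1 — eliminated.
(5): at (0,0) it gives 1, but f = 0 — eliminated.
That leaves (3). Evaluating it on every row reproduces the table of f exactly.

3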